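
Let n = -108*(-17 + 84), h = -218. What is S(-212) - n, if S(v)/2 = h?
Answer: 6800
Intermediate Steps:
S(v) = -436 (S(v) = 2*(-218) = -436)
n = -7236 (n = -108*67 = -7236)
S(-212) - n = -436 - 1*(-7236) = -436 + 7236 = 6800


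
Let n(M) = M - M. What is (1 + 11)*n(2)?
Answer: 0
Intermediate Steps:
n(M) = 0
(1 + 11)*n(2) = (1 + 11)*0 = 12*0 = 0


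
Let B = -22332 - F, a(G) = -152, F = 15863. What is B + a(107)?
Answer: -38347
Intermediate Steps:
B = -38195 (B = -22332 - 1*15863 = -22332 - 15863 = -38195)
B + a(107) = -38195 - 152 = -38347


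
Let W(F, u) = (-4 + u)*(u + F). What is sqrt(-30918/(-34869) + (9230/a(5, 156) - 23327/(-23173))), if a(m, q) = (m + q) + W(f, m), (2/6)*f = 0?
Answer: sqrt(28733788650388694183774)/22355201657 ≈ 7.5826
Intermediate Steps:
f = 0 (f = 3*0 = 0)
W(F, u) = (-4 + u)*(F + u)
a(m, q) = q + m**2 - 3*m (a(m, q) = (m + q) + (m**2 - 4*0 - 4*m + 0*m) = (m + q) + (m**2 + 0 - 4*m + 0) = (m + q) + (m**2 - 4*m) = q + m**2 - 3*m)
sqrt(-30918/(-34869) + (9230/a(5, 156) - 23327/(-23173))) = sqrt(-30918/(-34869) + (9230/(156 + 5**2 - 3*5) - 23327/(-23173))) = sqrt(-30918*(-1/34869) + (9230/(156 + 25 - 15) - 23327*(-1/23173))) = sqrt(10306/11623 + (9230/166 + 23327/23173)) = sqrt(10306/11623 + (9230*(1/166) + 23327/23173)) = sqrt(10306/11623 + (4615/83 + 23327/23173)) = sqrt(10306/11623 + 108879536/1923359) = sqrt(1285328984782/22355201657) = sqrt(28733788650388694183774)/22355201657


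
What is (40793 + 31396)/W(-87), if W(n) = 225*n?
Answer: -8021/2175 ≈ -3.6878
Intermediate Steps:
(40793 + 31396)/W(-87) = (40793 + 31396)/((225*(-87))) = 72189/(-19575) = 72189*(-1/19575) = -8021/2175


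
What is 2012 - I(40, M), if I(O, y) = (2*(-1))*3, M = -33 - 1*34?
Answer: 2018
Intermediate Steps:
M = -67 (M = -33 - 34 = -67)
I(O, y) = -6 (I(O, y) = -2*3 = -6)
2012 - I(40, M) = 2012 - 1*(-6) = 2012 + 6 = 2018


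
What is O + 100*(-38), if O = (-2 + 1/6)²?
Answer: -136679/36 ≈ -3796.6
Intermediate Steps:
O = 121/36 (O = (-2 + ⅙)² = (-11/6)² = 121/36 ≈ 3.3611)
O + 100*(-38) = 121/36 + 100*(-38) = 121/36 - 3800 = -136679/36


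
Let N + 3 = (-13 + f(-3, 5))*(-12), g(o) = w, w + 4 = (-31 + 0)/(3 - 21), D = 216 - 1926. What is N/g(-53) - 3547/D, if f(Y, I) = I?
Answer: -2717113/70110 ≈ -38.755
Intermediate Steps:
D = -1710
w = -41/18 (w = -4 + (-31 + 0)/(3 - 21) = -4 - 31/(-18) = -4 - 31*(-1/18) = -4 + 31/18 = -41/18 ≈ -2.2778)
g(o) = -41/18
N = 93 (N = -3 + (-13 + 5)*(-12) = -3 - 8*(-12) = -3 + 96 = 93)
N/g(-53) - 3547/D = 93/(-41/18) - 3547/(-1710) = 93*(-18/41) - 3547*(-1/1710) = -1674/41 + 3547/1710 = -2717113/70110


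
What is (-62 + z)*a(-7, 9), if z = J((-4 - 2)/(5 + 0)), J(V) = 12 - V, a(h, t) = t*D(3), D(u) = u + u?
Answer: -13176/5 ≈ -2635.2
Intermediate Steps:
D(u) = 2*u
a(h, t) = 6*t (a(h, t) = t*(2*3) = t*6 = 6*t)
z = 66/5 (z = 12 - (-4 - 2)/(5 + 0) = 12 - (-6)/5 = 12 - 1*(-6/5) = 12 + 6/5 = 66/5 ≈ 13.200)
(-62 + z)*a(-7, 9) = (-62 + 66/5)*(6*9) = -244/5*54 = -13176/5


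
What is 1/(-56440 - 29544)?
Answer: -1/85984 ≈ -1.1630e-5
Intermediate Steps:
1/(-56440 - 29544) = 1/(-85984) = -1/85984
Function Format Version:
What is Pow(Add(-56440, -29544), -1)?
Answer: Rational(-1, 85984) ≈ -1.1630e-5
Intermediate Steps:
Pow(Add(-56440, -29544), -1) = Pow(-85984, -1) = Rational(-1, 85984)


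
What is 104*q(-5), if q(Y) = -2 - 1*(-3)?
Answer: 104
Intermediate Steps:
q(Y) = 1 (q(Y) = -2 + 3 = 1)
104*q(-5) = 104*1 = 104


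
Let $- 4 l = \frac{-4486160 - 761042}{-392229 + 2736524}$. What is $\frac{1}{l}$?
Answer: $\frac{4688590}{2623601} \approx 1.7871$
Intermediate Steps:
$l = \frac{2623601}{4688590}$ ($l = - \frac{\left(-4486160 - 761042\right) \frac{1}{-392229 + 2736524}}{4} = - \frac{\left(-5247202\right) \frac{1}{2344295}}{4} = \left(- \frac{1}{4}\right) \left(- \frac{5247202}{2344295}\right) = \frac{2623601}{4688590} \approx 0.55957$)
$\frac{1}{l} = \frac{1}{\frac{2623601}{4688590}} = \frac{4688590}{2623601}$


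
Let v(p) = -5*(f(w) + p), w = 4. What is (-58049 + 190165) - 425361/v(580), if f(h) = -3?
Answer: 381580021/2885 ≈ 1.3226e+5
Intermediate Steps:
v(p) = 15 - 5*p (v(p) = -5*(-3 + p) = 15 - 5*p)
(-58049 + 190165) - 425361/v(580) = (-58049 + 190165) - 425361/(15 - 5*580) = 132116 - 425361/(15 - 2900) = 132116 - 425361/(-2885) = 132116 - 425361*(-1/2885) = 132116 + 425361/2885 = 381580021/2885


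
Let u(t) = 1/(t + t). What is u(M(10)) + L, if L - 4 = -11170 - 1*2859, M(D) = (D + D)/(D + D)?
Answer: -28049/2 ≈ -14025.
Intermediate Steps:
M(D) = 1 (M(D) = (2*D)/((2*D)) = (2*D)*(1/(2*D)) = 1)
u(t) = 1/(2*t)
L = -14025 (L = 4 + (-11170 - 1*2859) = 4 + (-11170 - 2859) = 4 - 14029 = -14025)
u(M(10)) + L = (½)/1 - 14025 = (½)*1 - 14025 = ½ - 14025 = -28049/2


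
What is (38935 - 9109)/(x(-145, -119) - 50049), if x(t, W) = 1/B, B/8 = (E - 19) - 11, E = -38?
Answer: -16225344/27226657 ≈ -0.59594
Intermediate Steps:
B = -544 (B = 8*((-38 - 19) - 11) = 8*(-57 - 11) = 8*(-68) = -544)
x(t, W) = -1/544 (x(t, W) = 1/(-544) = -1/544)
(38935 - 9109)/(x(-145, -119) - 50049) = (38935 - 9109)/(-1/544 - 50049) = 29826/(-27226657/544) = 29826*(-544/27226657) = -16225344/27226657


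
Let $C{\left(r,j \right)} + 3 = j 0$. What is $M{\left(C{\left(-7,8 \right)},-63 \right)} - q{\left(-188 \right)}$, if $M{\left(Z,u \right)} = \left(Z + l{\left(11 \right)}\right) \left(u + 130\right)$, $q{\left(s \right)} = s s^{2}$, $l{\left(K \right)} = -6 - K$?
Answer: $6643332$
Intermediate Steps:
$q{\left(s \right)} = s^{3}$
$C{\left(r,j \right)} = -3$ ($C{\left(r,j \right)} = -3 + j 0 = -3 + 0 = -3$)
$M{\left(Z,u \right)} = \left(-17 + Z\right) \left(130 + u\right)$ ($M{\left(Z,u \right)} = \left(Z - 17\right) \left(u + 130\right) = \left(Z - 17\right) \left(130 + u\right) = \left(-17 + Z\right) \left(130 + u\right)$)
$M{\left(C{\left(-7,8 \right)},-63 \right)} - q{\left(-188 \right)} = \left(-2210 - -1071 + 130 \left(-3\right) - -189\right) - \left(-188\right)^{3} = \left(-2210 + 1071 - 390 + 189\right) - -6644672 = -1340 + 6644672 = 6643332$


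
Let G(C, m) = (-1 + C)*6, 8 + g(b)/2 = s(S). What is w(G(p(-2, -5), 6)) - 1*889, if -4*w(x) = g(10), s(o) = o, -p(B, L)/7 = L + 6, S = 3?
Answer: -1773/2 ≈ -886.50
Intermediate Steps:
p(B, L) = -42 - 7*L (p(B, L) = -7*(L + 6) = -7*(6 + L) = -42 - 7*L)
g(b) = -10 (g(b) = -16 + 2*3 = -16 + 6 = -10)
G(C, m) = -6 + 6*C
w(x) = 5/2 (w(x) = -¼*(-10) = 5/2)
w(G(p(-2, -5), 6)) - 1*889 = 5/2 - 1*889 = 5/2 - 889 = -1773/2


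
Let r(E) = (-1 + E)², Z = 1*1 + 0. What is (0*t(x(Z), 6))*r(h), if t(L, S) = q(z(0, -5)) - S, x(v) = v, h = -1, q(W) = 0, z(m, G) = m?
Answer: 0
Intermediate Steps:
Z = 1 (Z = 1 + 0 = 1)
t(L, S) = -S (t(L, S) = 0 - S = -S)
(0*t(x(Z), 6))*r(h) = (0*(-1*6))*(-1 - 1)² = (0*(-6))*(-2)² = 0*4 = 0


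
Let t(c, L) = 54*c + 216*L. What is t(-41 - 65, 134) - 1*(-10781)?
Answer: 34001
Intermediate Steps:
t(-41 - 65, 134) - 1*(-10781) = (54*(-41 - 65) + 216*134) - 1*(-10781) = (54*(-106) + 28944) + 10781 = (-5724 + 28944) + 10781 = 23220 + 10781 = 34001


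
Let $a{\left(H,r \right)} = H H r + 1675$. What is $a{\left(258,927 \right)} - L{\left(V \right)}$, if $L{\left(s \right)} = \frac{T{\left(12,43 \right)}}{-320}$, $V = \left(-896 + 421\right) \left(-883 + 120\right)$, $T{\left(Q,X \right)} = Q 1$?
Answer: $\frac{4936520243}{80} \approx 6.1706 \cdot 10^{7}$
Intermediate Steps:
$T{\left(Q,X \right)} = Q$
$a{\left(H,r \right)} = 1675 + r H^{2}$ ($a{\left(H,r \right)} = H^{2} r + 1675 = r H^{2} + 1675 = 1675 + r H^{2}$)
$V = 362425$ ($V = \left(-475\right) \left(-763\right) = 362425$)
$L{\left(s \right)} = - \frac{3}{80}$ ($L{\left(s \right)} = \frac{12}{-320} = 12 \left(- \frac{1}{320}\right) = - \frac{3}{80}$)
$a{\left(258,927 \right)} - L{\left(V \right)} = \left(1675 + 927 \cdot 258^{2}\right) - - \frac{3}{80} = \left(1675 + 927 \cdot 66564\right) + \frac{3}{80} = \left(1675 + 61704828\right) + \frac{3}{80} = 61706503 + \frac{3}{80} = \frac{4936520243}{80}$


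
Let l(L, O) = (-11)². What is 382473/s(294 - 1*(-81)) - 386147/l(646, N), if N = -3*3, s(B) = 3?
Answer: 15040264/121 ≈ 1.2430e+5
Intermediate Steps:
N = -9
l(L, O) = 121
382473/s(294 - 1*(-81)) - 386147/l(646, N) = 382473/3 - 386147/121 = 382473*(⅓) - 386147*1/121 = 127491 - 386147/121 = 15040264/121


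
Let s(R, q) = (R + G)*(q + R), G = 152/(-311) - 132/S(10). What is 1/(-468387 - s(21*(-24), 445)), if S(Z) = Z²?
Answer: -7775/3873736042 ≈ -2.0071e-6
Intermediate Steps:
G = -14063/7775 (G = 152/(-311) - 132/(10²) = 152*(-1/311) - 132/100 = -152/311 - 132*1/100 = -152/311 - 33/25 = -14063/7775 ≈ -1.8087)
s(R, q) = (-14063/7775 + R)*(R + q) (s(R, q) = (R - 14063/7775)*(q + R) = (-14063/7775 + R)*(R + q))
1/(-468387 - s(21*(-24), 445)) = 1/(-468387 - ((21*(-24))² - 295323*(-24)/7775 - 14063/7775*445 + (21*(-24))*445)) = 1/(-468387 - ((-504)² - 14063/7775*(-504) - 1251607/1555 - 504*445)) = 1/(-468387 - (254016 + 7087752/7775 - 1251607/1555 - 224280)) = 1/(-468387 - 1*232027117/7775) = 1/(-468387 - 232027117/7775) = 1/(-3873736042/7775) = -7775/3873736042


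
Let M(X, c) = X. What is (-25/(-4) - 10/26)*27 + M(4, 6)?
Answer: 8443/52 ≈ 162.37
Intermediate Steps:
(-25/(-4) - 10/26)*27 + M(4, 6) = (-25/(-4) - 10/26)*27 + 4 = (-25*(-1/4) - 10*1/26)*27 + 4 = (25/4 - 5/13)*27 + 4 = (305/52)*27 + 4 = 8235/52 + 4 = 8443/52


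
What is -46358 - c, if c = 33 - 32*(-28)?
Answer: -47287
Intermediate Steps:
c = 929 (c = 33 + 896 = 929)
-46358 - c = -46358 - 1*929 = -46358 - 929 = -47287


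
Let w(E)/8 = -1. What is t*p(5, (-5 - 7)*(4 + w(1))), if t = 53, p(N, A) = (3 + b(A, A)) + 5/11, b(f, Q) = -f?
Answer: -25970/11 ≈ -2360.9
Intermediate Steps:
w(E) = -8 (w(E) = 8*(-1) = -8)
p(N, A) = 38/11 - A (p(N, A) = (3 - A) + 5/11 = 38/11 - A)
t*p(5, (-5 - 7)*(4 + w(1))) = 53*(38/11 - (-5 - 7)*(4 - 8)) = 53*(38/11 - (-12)*(-4)) = 53*(38/11 - 1*48) = 53*(38/11 - 48) = 53*(-490/11) = -25970/11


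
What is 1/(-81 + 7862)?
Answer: 1/7781 ≈ 0.00012852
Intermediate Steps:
1/(-81 + 7862) = 1/7781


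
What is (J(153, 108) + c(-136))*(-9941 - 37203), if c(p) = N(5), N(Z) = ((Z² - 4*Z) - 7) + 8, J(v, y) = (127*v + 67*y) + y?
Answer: -1262563464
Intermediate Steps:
J(v, y) = 68*y + 127*v (J(v, y) = (67*y + 127*v) + y = 68*y + 127*v)
N(Z) = 1 + Z² - 4*Z (N(Z) = (-7 + Z² - 4*Z) + 8 = 1 + Z² - 4*Z)
c(p) = 6 (c(p) = 1 + 5² - 4*5 = 1 + 25 - 20 = 6)
(J(153, 108) + c(-136))*(-9941 - 37203) = ((68*108 + 127*153) + 6)*(-9941 - 37203) = ((7344 + 19431) + 6)*(-47144) = (26775 + 6)*(-47144) = 26781*(-47144) = -1262563464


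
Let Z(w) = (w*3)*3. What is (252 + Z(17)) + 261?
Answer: 666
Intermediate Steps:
Z(w) = 9*w (Z(w) = (3*w)*3 = 9*w)
(252 + Z(17)) + 261 = (252 + 9*17) + 261 = (252 + 153) + 261 = 405 + 261 = 666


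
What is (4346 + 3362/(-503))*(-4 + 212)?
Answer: 453996608/503 ≈ 9.0258e+5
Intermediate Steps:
(4346 + 3362/(-503))*(-4 + 212) = (4346 + 3362*(-1/503))*208 = (4346 - 3362/503)*208 = (2182676/503)*208 = 453996608/503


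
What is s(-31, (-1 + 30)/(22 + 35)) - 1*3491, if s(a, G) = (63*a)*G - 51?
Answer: -86177/19 ≈ -4535.6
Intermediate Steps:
s(a, G) = -51 + 63*G*a (s(a, G) = 63*G*a - 51 = -51 + 63*G*a)
s(-31, (-1 + 30)/(22 + 35)) - 1*3491 = (-51 + 63*((-1 + 30)/(22 + 35))*(-31)) - 1*3491 = (-51 + 63*(29/57)*(-31)) - 3491 = (-51 - 18879/19) - 3491 = -19848/19 - 3491 = -86177/19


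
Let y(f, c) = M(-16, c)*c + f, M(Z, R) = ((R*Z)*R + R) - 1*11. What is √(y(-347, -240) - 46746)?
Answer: √221197147 ≈ 14873.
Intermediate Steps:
M(Z, R) = -11 + R + Z*R² (M(Z, R) = (Z*R² + R) - 11 = (R + Z*R²) - 11 = -11 + R + Z*R²)
y(f, c) = f + c*(-11 + c - 16*c²) (y(f, c) = (-11 + c - 16*c²)*c + f = c*(-11 + c - 16*c²) + f = f + c*(-11 + c - 16*c²))
√(y(-347, -240) - 46746) = √((-347 - 1*(-240)*(11 - 1*(-240) + 16*(-240)²)) - 46746) = √((-347 - 1*(-240)*(11 + 240 + 16*57600)) - 46746) = √((-347 - 1*(-240)*(11 + 240 + 921600)) - 46746) = √((-347 - 1*(-240)*921851) - 46746) = √((-347 + 221244240) - 46746) = √(221243893 - 46746) = √221197147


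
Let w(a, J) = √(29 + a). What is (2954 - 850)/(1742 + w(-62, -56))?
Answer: 3665168/3034597 - 2104*I*√33/3034597 ≈ 1.2078 - 0.0039829*I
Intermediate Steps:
(2954 - 850)/(1742 + w(-62, -56)) = (2954 - 850)/(1742 + √(29 - 62)) = 2104/(1742 + √(-33)) = 2104/(1742 + I*√33)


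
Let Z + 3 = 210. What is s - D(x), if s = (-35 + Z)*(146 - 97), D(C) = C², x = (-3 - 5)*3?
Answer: 7852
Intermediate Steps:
x = -24 (x = -8*3 = -24)
Z = 207 (Z = -3 + 210 = 207)
s = 8428 (s = (-35 + 207)*(146 - 97) = 172*49 = 8428)
s - D(x) = 8428 - 1*(-24)² = 8428 - 1*576 = 8428 - 576 = 7852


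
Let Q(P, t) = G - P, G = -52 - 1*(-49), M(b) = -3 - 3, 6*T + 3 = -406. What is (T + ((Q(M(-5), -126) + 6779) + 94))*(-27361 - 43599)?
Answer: -1449251560/3 ≈ -4.8308e+8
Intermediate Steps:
T = -409/6 (T = -½ + (⅙)*(-406) = -½ - 203/3 = -409/6 ≈ -68.167)
M(b) = -6
G = -3 (G = -52 + 49 = -3)
Q(P, t) = -3 - P
(T + ((Q(M(-5), -126) + 6779) + 94))*(-27361 - 43599) = (-409/6 + (((-3 - 1*(-6)) + 6779) + 94))*(-27361 - 43599) = (-409/6 + (((-3 + 6) + 6779) + 94))*(-70960) = (-409/6 + ((3 + 6779) + 94))*(-70960) = (-409/6 + (6782 + 94))*(-70960) = (-409/6 + 6876)*(-70960) = (40847/6)*(-70960) = -1449251560/3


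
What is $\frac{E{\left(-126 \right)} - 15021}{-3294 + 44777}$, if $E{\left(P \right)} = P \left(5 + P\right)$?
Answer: $\frac{225}{41483} \approx 0.0054239$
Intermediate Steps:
$\frac{E{\left(-126 \right)} - 15021}{-3294 + 44777} = \frac{- 126 \left(5 - 126\right) - 15021}{-3294 + 44777} = \frac{\left(-126\right) \left(-121\right) - 15021}{41483} = \left(15246 - 15021\right) \frac{1}{41483} = 225 \cdot \frac{1}{41483} = \frac{225}{41483}$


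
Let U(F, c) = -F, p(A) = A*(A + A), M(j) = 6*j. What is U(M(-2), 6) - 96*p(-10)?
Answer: -19188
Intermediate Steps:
p(A) = 2*A**2 (p(A) = A*(2*A) = 2*A**2)
U(M(-2), 6) - 96*p(-10) = -6*(-2) - 192*(-10)**2 = -1*(-12) - 192*100 = 12 - 96*200 = 12 - 19200 = -19188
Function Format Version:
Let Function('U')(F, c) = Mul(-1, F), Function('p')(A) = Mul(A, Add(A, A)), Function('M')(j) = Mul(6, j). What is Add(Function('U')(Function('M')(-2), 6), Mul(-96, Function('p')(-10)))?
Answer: -19188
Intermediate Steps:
Function('p')(A) = Mul(2, Pow(A, 2)) (Function('p')(A) = Mul(A, Mul(2, A)) = Mul(2, Pow(A, 2)))
Add(Function('U')(Function('M')(-2), 6), Mul(-96, Function('p')(-10))) = Add(Mul(-1, Mul(6, -2)), Mul(-96, Mul(2, Pow(-10, 2)))) = Add(Mul(-1, -12), Mul(-96, Mul(2, 100))) = Add(12, Mul(-96, 200)) = Add(12, -19200) = -19188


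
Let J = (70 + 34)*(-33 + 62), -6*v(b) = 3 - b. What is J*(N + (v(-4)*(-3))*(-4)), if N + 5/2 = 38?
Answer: 64844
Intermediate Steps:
N = 71/2 (N = -5/2 + 38 = 71/2 ≈ 35.500)
v(b) = -½ + b/6 (v(b) = -(3 - b)/6 = -½ + b/6)
J = 3016 (J = 104*29 = 3016)
J*(N + (v(-4)*(-3))*(-4)) = 3016*(71/2 + ((-½ + (⅙)*(-4))*(-3))*(-4)) = 3016*(71/2 + ((-½ - ⅔)*(-3))*(-4)) = 3016*(71/2 - 7/6*(-3)*(-4)) = 3016*(71/2 + (7/2)*(-4)) = 3016*(71/2 - 14) = 3016*(43/2) = 64844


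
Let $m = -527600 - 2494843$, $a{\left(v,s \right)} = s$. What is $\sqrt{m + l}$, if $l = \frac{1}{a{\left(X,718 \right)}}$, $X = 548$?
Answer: $\frac{i \sqrt{1558141904414}}{718} \approx 1738.5 i$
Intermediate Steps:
$m = -3022443$
$l = \frac{1}{718} \approx 0.0013928$
$\sqrt{m + l} = \sqrt{-3022443 + \frac{1}{718}} = \sqrt{- \frac{2170114073}{718}} = \frac{i \sqrt{1558141904414}}{718}$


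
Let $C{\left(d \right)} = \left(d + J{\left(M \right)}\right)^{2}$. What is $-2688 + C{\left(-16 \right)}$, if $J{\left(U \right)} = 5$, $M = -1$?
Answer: $-2567$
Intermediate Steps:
$C{\left(d \right)} = \left(5 + d\right)^{2}$ ($C{\left(d \right)} = \left(d + 5\right)^{2} = \left(5 + d\right)^{2}$)
$-2688 + C{\left(-16 \right)} = -2688 + \left(5 - 16\right)^{2} = -2688 + \left(-11\right)^{2} = -2688 + 121 = -2567$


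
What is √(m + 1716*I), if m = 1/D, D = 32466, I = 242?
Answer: √437713778966898/32466 ≈ 644.42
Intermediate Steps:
m = 1/32466 ≈ 3.0801e-5
√(m + 1716*I) = √(1/32466 + 1716*242) = √(1/32466 + 415272) = √(13482220753/32466) = √437713778966898/32466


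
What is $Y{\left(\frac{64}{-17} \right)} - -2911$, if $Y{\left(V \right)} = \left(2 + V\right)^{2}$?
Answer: $\frac{842179}{289} \approx 2914.1$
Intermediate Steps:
$Y{\left(\frac{64}{-17} \right)} - -2911 = \left(2 + \frac{64}{-17}\right)^{2} - -2911 = \left(2 + 64 \left(- \frac{1}{17}\right)\right)^{2} + 2911 = \left(2 - \frac{64}{17}\right)^{2} + 2911 = \left(- \frac{30}{17}\right)^{2} + 2911 = \frac{900}{289} + 2911 = \frac{842179}{289}$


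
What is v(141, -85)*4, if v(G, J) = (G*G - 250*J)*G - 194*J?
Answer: 23263844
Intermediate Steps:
v(G, J) = -194*J + G*(G² - 250*J) (v(G, J) = (G² - 250*J)*G - 194*J = G*(G² - 250*J) - 194*J = -194*J + G*(G² - 250*J))
v(141, -85)*4 = (141³ - 194*(-85) - 250*141*(-85))*4 = (2803221 + 16490 + 2996250)*4 = 5815961*4 = 23263844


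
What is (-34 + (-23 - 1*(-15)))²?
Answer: 1764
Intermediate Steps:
(-34 + (-23 - 1*(-15)))² = (-34 + (-23 + 15))² = (-34 - 8)² = (-42)² = 1764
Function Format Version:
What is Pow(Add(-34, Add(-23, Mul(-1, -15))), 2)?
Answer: 1764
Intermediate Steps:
Pow(Add(-34, Add(-23, Mul(-1, -15))), 2) = Pow(Add(-34, Add(-23, 15)), 2) = Pow(Add(-34, -8), 2) = Pow(-42, 2) = 1764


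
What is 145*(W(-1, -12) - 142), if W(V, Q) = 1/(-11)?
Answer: -226635/11 ≈ -20603.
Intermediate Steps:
W(V, Q) = -1/11
145*(W(-1, -12) - 142) = 145*(-1/11 - 142) = 145*(-1563/11) = -226635/11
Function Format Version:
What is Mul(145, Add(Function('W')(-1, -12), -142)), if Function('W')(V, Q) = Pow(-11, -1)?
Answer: Rational(-226635, 11) ≈ -20603.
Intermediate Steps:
Function('W')(V, Q) = Rational(-1, 11)
Mul(145, Add(Function('W')(-1, -12), -142)) = Mul(145, Add(Rational(-1, 11), -142)) = Mul(145, Rational(-1563, 11)) = Rational(-226635, 11)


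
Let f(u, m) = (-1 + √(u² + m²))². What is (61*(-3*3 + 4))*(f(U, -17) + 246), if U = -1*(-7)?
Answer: -178425 + 7930*√2 ≈ -1.6721e+5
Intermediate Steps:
U = 7
f(u, m) = (-1 + √(m² + u²))²
(61*(-3*3 + 4))*(f(U, -17) + 246) = (61*(-3*3 + 4))*((-1 + √((-17)² + 7²))² + 246) = (61*(-9 + 4))*((-1 + √(289 + 49))² + 246) = (61*(-5))*((-1 + √338)² + 246) = -305*((-1 + 13*√2)² + 246) = -305*(246 + (-1 + 13*√2)²) = -75030 - 305*(-1 + 13*√2)²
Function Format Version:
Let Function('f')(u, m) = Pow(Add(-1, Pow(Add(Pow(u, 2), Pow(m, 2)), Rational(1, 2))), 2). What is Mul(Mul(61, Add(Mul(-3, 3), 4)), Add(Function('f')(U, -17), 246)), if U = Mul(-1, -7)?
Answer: Add(-178425, Mul(7930, Pow(2, Rational(1, 2)))) ≈ -1.6721e+5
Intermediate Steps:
U = 7
Function('f')(u, m) = Pow(Add(-1, Pow(Add(Pow(m, 2), Pow(u, 2)), Rational(1, 2))), 2)
Mul(Mul(61, Add(Mul(-3, 3), 4)), Add(Function('f')(U, -17), 246)) = Mul(Mul(61, Add(Mul(-3, 3), 4)), Add(Pow(Add(-1, Pow(Add(Pow(-17, 2), Pow(7, 2)), Rational(1, 2))), 2), 246)) = Mul(Mul(61, Add(-9, 4)), Add(Pow(Add(-1, Pow(Add(289, 49), Rational(1, 2))), 2), 246)) = Mul(Mul(61, -5), Add(Pow(Add(-1, Pow(338, Rational(1, 2))), 2), 246)) = Mul(-305, Add(Pow(Add(-1, Mul(13, Pow(2, Rational(1, 2)))), 2), 246)) = Mul(-305, Add(246, Pow(Add(-1, Mul(13, Pow(2, Rational(1, 2)))), 2))) = Add(-75030, Mul(-305, Pow(Add(-1, Mul(13, Pow(2, Rational(1, 2)))), 2)))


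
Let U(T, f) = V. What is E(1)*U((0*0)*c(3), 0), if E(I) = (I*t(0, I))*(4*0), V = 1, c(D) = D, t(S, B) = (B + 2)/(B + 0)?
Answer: 0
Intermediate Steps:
t(S, B) = (2 + B)/B
U(T, f) = 1
E(I) = 0 (E(I) = (I*((2 + I)/I))*(4*0) = (2 + I)*0 = 0)
E(1)*U((0*0)*c(3), 0) = 0*1 = 0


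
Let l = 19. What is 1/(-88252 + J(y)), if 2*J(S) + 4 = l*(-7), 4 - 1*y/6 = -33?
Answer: -2/176641 ≈ -1.1322e-5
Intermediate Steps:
y = 222 (y = 24 - 6*(-33) = 24 + 198 = 222)
J(S) = -137/2 (J(S) = -2 + (19*(-7))/2 = -2 + (½)*(-133) = -2 - 133/2 = -137/2)
1/(-88252 + J(y)) = 1/(-88252 - 137/2) = 1/(-176641/2) = -2/176641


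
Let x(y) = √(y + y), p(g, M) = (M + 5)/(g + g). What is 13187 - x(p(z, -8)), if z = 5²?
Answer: 13187 - I*√3/5 ≈ 13187.0 - 0.34641*I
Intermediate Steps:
z = 25
p(g, M) = (5 + M)/(2*g) (p(g, M) = (5 + M)/((2*g)) = (5 + M)*(1/(2*g)) = (5 + M)/(2*g))
x(y) = √2*√y (x(y) = √(2*y) = √2*√y)
13187 - x(p(z, -8)) = 13187 - √2*√((½)*(5 - 8)/25) = 13187 - √2*√((½)*(1/25)*(-3)) = 13187 - √2*√(-3/50) = 13187 - √2*I*√6/10 = 13187 - I*√3/5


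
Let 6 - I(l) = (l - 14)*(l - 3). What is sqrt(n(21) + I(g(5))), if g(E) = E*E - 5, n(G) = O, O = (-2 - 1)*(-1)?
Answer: I*sqrt(93) ≈ 9.6436*I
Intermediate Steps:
O = 3 (O = -3*(-1) = 3)
n(G) = 3
g(E) = -5 + E**2 (g(E) = E**2 - 5 = -5 + E**2)
I(l) = 6 - (-14 + l)*(-3 + l) (I(l) = 6 - (l - 14)*(l - 3) = 6 - (-14 + l)*(-3 + l))
sqrt(n(21) + I(g(5))) = sqrt(3 + (-36 - (-5 + 5**2)**2 + 17*(-5 + 5**2))) = sqrt(3 + (-36 - (-5 + 25)**2 + 17*(-5 + 25))) = sqrt(3 + (-36 - 1*20**2 + 17*20)) = sqrt(3 + (-36 - 1*400 + 340)) = sqrt(3 + (-36 - 400 + 340)) = sqrt(3 - 96) = sqrt(-93) = I*sqrt(93)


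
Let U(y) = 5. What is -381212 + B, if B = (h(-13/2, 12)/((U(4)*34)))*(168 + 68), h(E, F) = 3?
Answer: -32402666/85 ≈ -3.8121e+5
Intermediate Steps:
B = 354/85 (B = (3/((5*34)))*(168 + 68) = (3/170)*236 = 354/85 ≈ 4.1647)
-381212 + B = -381212 + 354/85 = -32402666/85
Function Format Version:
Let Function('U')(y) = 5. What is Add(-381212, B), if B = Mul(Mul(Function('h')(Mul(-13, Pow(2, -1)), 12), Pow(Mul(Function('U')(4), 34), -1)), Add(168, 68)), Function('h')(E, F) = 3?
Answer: Rational(-32402666, 85) ≈ -3.8121e+5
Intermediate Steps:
B = Rational(354, 85) (B = Mul(Mul(3, Pow(Mul(5, 34), -1)), Add(168, 68)) = Mul(Mul(3, Pow(170, -1)), 236) = Mul(Mul(3, Rational(1, 170)), 236) = Mul(Rational(3, 170), 236) = Rational(354, 85) ≈ 4.1647)
Add(-381212, B) = Add(-381212, Rational(354, 85)) = Rational(-32402666, 85)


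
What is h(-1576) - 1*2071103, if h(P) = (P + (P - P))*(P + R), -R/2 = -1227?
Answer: -3454831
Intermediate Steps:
R = 2454 (R = -2*(-1227) = 2454)
h(P) = P*(2454 + P) (h(P) = (P + (P - P))*(P + 2454) = (P + 0)*(2454 + P) = P*(2454 + P))
h(-1576) - 1*2071103 = -1576*(2454 - 1576) - 1*2071103 = -1576*878 - 2071103 = -1383728 - 2071103 = -3454831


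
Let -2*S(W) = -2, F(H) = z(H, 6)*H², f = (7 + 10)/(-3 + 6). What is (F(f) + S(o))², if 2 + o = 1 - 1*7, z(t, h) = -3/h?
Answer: 73441/324 ≈ 226.67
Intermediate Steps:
o = -8 (o = -2 + (1 - 1*7) = -2 + (1 - 7) = -2 - 6 = -8)
f = 17/3 ≈ 5.6667
F(H) = -H²/2 (F(H) = (-3/6)*H² = (-3*⅙)*H² = -H²/2)
S(W) = 1 (S(W) = -½*(-2) = 1)
(F(f) + S(o))² = (-(17/3)²/2 + 1)² = (-½*289/9 + 1)² = (-289/18 + 1)² = (-271/18)² = 73441/324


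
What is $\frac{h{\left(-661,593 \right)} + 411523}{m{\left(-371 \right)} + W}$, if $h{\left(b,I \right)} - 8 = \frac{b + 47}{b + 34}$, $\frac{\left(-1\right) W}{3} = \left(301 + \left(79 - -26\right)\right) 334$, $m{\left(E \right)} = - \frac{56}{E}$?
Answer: $- \frac{13675619203}{13518764556} \approx -1.0116$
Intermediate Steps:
$W = -406812$ ($W = - 3 \left(301 + \left(79 - -26\right)\right) 334 = - 3 \left(301 + \left(79 + 26\right)\right) 334 = - 3 \left(301 + 105\right) 334 = - 3 \cdot 406 \cdot 334 = \left(-3\right) 135604 = -406812$)
$h{\left(b,I \right)} = 8 + \frac{47 + b}{34 + b}$ ($h{\left(b,I \right)} = 8 + \frac{b + 47}{b + 34} = 8 + \frac{47 + b}{34 + b}$)
$\frac{h{\left(-661,593 \right)} + 411523}{m{\left(-371 \right)} + W} = \frac{\frac{319 + 9 \left(-661\right)}{34 - 661} + 411523}{- \frac{56}{-371} - 406812} = \frac{\frac{319 - 5949}{-627} + 411523}{\left(-56\right) \left(- \frac{1}{371}\right) - 406812} = \frac{\left(- \frac{1}{627}\right) \left(-5630\right) + 411523}{\frac{8}{53} - 406812} = \frac{\frac{5630}{627} + 411523}{- \frac{21561028}{53}} = \frac{258030551}{627} \left(- \frac{53}{21561028}\right) = - \frac{13675619203}{13518764556}$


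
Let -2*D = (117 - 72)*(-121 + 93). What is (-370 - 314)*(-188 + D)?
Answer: -302328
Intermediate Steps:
D = 630 (D = -(117 - 72)*(-121 + 93)/2 = -45*(-28)/2 = -1/2*(-1260) = 630)
(-370 - 314)*(-188 + D) = (-370 - 314)*(-188 + 630) = -684*442 = -302328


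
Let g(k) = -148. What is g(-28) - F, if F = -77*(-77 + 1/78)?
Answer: -473929/78 ≈ -6076.0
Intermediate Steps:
F = 462385/78 (F = -77*(-77 + 1/78) = -77*(-6005/78) = 462385/78 ≈ 5928.0)
g(-28) - F = -148 - 1*462385/78 = -148 - 462385/78 = -473929/78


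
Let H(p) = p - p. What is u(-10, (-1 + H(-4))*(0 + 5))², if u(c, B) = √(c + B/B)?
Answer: -9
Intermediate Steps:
H(p) = 0
u(c, B) = √(1 + c) (u(c, B) = √(c + 1) = √(1 + c))
u(-10, (-1 + H(-4))*(0 + 5))² = (√(1 - 10))² = (√(-9))² = (3*I)² = -9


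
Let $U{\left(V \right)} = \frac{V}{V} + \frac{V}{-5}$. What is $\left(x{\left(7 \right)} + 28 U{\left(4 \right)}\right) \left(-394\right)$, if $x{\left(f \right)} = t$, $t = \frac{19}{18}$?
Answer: $- \frac{118003}{45} \approx -2622.3$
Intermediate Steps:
$U{\left(V \right)} = 1 - \frac{V}{5}$ ($U{\left(V \right)} = 1 + V \left(- \frac{1}{5}\right) = 1 - \frac{V}{5}$)
$t = \frac{19}{18}$ ($t = 19 \cdot \frac{1}{18} = \frac{19}{18} \approx 1.0556$)
$x{\left(f \right)} = \frac{19}{18}$
$\left(x{\left(7 \right)} + 28 U{\left(4 \right)}\right) \left(-394\right) = \left(\frac{19}{18} + 28 \left(1 - \frac{4}{5}\right)\right) \left(-394\right) = \left(\frac{19}{18} + 28 \cdot \frac{1}{5}\right) \left(-394\right) = \left(\frac{19}{18} + \frac{28}{5}\right) \left(-394\right) = \frac{599}{90} \left(-394\right) = - \frac{118003}{45}$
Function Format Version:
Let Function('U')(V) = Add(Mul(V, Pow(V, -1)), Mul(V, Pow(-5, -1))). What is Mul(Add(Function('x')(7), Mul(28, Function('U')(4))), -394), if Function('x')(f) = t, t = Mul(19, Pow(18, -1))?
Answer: Rational(-118003, 45) ≈ -2622.3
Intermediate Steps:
Function('U')(V) = Add(1, Mul(Rational(-1, 5), V)) (Function('U')(V) = Add(1, Mul(V, Rational(-1, 5))) = Add(1, Mul(Rational(-1, 5), V)))
t = Rational(19, 18) (t = Mul(19, Rational(1, 18)) = Rational(19, 18) ≈ 1.0556)
Function('x')(f) = Rational(19, 18)
Mul(Add(Function('x')(7), Mul(28, Function('U')(4))), -394) = Mul(Add(Rational(19, 18), Mul(28, Add(1, Mul(Rational(-1, 5), 4)))), -394) = Mul(Add(Rational(19, 18), Mul(28, Add(1, Rational(-4, 5)))), -394) = Mul(Add(Rational(19, 18), Mul(28, Rational(1, 5))), -394) = Mul(Add(Rational(19, 18), Rational(28, 5)), -394) = Mul(Rational(599, 90), -394) = Rational(-118003, 45)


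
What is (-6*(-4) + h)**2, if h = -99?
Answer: 5625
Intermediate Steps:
(-6*(-4) + h)**2 = (-6*(-4) - 99)**2 = (24 - 99)**2 = (-75)**2 = 5625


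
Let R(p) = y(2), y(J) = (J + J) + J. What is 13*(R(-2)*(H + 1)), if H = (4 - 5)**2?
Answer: 156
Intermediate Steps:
H = 1 (H = (-1)**2 = 1)
y(J) = 3*J (y(J) = 2*J + J = 3*J)
R(p) = 6 (R(p) = 3*2 = 6)
13*(R(-2)*(H + 1)) = 13*(6*(1 + 1)) = 13*(6*2) = 13*12 = 156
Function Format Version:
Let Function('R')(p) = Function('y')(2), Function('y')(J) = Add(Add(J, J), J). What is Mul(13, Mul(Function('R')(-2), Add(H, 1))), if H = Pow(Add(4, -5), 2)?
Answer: 156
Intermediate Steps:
H = 1 (H = Pow(-1, 2) = 1)
Function('y')(J) = Mul(3, J) (Function('y')(J) = Add(Mul(2, J), J) = Mul(3, J))
Function('R')(p) = 6 (Function('R')(p) = Mul(3, 2) = 6)
Mul(13, Mul(Function('R')(-2), Add(H, 1))) = Mul(13, Mul(6, Add(1, 1))) = Mul(13, Mul(6, 2)) = Mul(13, 12) = 156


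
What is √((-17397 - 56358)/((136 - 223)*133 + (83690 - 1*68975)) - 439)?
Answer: I*√126980134/524 ≈ 21.505*I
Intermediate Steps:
√((-17397 - 56358)/((136 - 223)*133 + (83690 - 1*68975)) - 439) = √(-73755/(-87*133 + (83690 - 68975)) - 439) = √(-73755/(-11571 + 14715) - 439) = √(-73755/3144 - 439) = √(-73755*1/3144 - 439) = √(-24585/1048 - 439) = √(-484657/1048) = I*√126980134/524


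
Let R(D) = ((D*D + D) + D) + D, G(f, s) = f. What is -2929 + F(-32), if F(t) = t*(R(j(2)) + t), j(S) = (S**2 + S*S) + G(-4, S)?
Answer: -2801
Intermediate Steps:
j(S) = -4 + 2*S**2 (j(S) = (S**2 + S*S) - 4 = (S**2 + S**2) - 4 = 2*S**2 - 4 = -4 + 2*S**2)
R(D) = D**2 + 3*D (R(D) = ((D**2 + D) + D) + D = ((D + D**2) + D) + D = (D**2 + 2*D) + D = D**2 + 3*D)
F(t) = t*(28 + t) (F(t) = t*((-4 + 2*2**2)*(3 + (-4 + 2*2**2)) + t) = t*((-4 + 2*4)*(3 + (-4 + 2*4)) + t) = t*((-4 + 8)*(3 + (-4 + 8)) + t) = t*(4*(3 + 4) + t) = t*(4*7 + t) = t*(28 + t))
-2929 + F(-32) = -2929 - 32*(28 - 32) = -2929 - 32*(-4) = -2929 + 128 = -2801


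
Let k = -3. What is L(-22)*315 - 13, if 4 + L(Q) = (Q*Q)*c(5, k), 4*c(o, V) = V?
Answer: -115618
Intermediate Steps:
c(o, V) = V/4
L(Q) = -4 - 3*Q**2/4 (L(Q) = -4 + (Q*Q)*((1/4)*(-3)) = -4 + Q**2*(-3/4) = -4 - 3*Q**2/4)
L(-22)*315 - 13 = (-4 - 3/4*(-22)**2)*315 - 13 = (-4 - 3/4*484)*315 - 13 = (-4 - 363)*315 - 13 = -367*315 - 13 = -115605 - 13 = -115618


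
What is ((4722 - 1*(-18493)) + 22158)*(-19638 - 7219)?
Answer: -1218582661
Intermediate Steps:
((4722 - 1*(-18493)) + 22158)*(-19638 - 7219) = ((4722 + 18493) + 22158)*(-26857) = (23215 + 22158)*(-26857) = 45373*(-26857) = -1218582661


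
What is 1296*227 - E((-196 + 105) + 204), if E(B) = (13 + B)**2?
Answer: 278316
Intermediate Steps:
1296*227 - E((-196 + 105) + 204) = 1296*227 - (13 + ((-196 + 105) + 204))**2 = 294192 - (13 + (-91 + 204))**2 = 294192 - (13 + 113)**2 = 294192 - 1*126**2 = 294192 - 1*15876 = 294192 - 15876 = 278316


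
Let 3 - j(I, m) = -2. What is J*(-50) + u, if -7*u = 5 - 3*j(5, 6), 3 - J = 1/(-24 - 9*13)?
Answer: -146990/987 ≈ -148.93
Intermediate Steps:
j(I, m) = 5 (j(I, m) = 3 - 1*(-2) = 3 + 2 = 5)
J = 424/141 (J = 3 - 1/(-24 - 9*13) = 3 - 1/(-24 - 117) = 3 - 1/(-141) = 3 - 1*(-1/141) = 3 + 1/141 = 424/141 ≈ 3.0071)
u = 10/7 (u = -(5 - 3*5)/7 = -(5 - 15)/7 = -⅐*(-10) = 10/7 ≈ 1.4286)
J*(-50) + u = (424/141)*(-50) + 10/7 = -21200/141 + 10/7 = -146990/987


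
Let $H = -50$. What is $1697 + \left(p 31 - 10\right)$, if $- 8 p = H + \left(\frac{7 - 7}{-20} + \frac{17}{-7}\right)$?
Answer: $\frac{105849}{56} \approx 1890.2$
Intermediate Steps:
$p = \frac{367}{56}$ ($p = - \frac{-50 + \left(\frac{7 - 7}{-20} + \frac{17}{-7}\right)}{8} = - \frac{-50 + \left(\left(7 - 7\right) \left(- \frac{1}{20}\right) + 17 \left(- \frac{1}{7}\right)\right)}{8} = - \frac{-50 + \left(0 \left(- \frac{1}{20}\right) - \frac{17}{7}\right)}{8} = - \frac{-50 + \left(0 - \frac{17}{7}\right)}{8} = - \frac{-50 - \frac{17}{7}}{8} = \left(- \frac{1}{8}\right) \left(- \frac{367}{7}\right) = \frac{367}{56} \approx 6.5536$)
$1697 + \left(p 31 - 10\right) = 1697 + \left(\frac{367}{56} \cdot 31 - 10\right) = 1697 + \left(\frac{11377}{56} - 10\right) = 1697 + \frac{10817}{56} = \frac{105849}{56}$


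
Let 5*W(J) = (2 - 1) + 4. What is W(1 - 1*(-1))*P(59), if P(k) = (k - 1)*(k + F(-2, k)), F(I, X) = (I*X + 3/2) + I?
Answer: -3451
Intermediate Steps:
F(I, X) = 3/2 + I + I*X (F(I, X) = (I*X + 3*(½)) + I = (I*X + 3/2) + I = (3/2 + I*X) + I = 3/2 + I + I*X)
W(J) = 1 (W(J) = ((2 - 1) + 4)/5 = (1 + 4)/5 = (⅕)*5 = 1)
P(k) = (-1 + k)*(-½ - k) (P(k) = (k - 1)*(k + (3/2 - 2 - 2*k)) = (-1 + k)*(k + (-½ - 2*k)) = (-1 + k)*(-½ - k))
W(1 - 1*(-1))*P(59) = 1*(½ + (½)*59 - 1*59²) = 1*(½ + 59/2 - 1*3481) = 1*(½ + 59/2 - 3481) = 1*(-3451) = -3451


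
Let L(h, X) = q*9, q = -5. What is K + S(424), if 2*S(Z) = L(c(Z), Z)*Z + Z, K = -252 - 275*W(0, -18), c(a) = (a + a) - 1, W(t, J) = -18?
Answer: -4630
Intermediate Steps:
c(a) = -1 + 2*a (c(a) = 2*a - 1 = -1 + 2*a)
K = 4698 (K = -252 - 275*(-18) = -252 + 4950 = 4698)
L(h, X) = -45 (L(h, X) = -5*9 = -45)
S(Z) = -22*Z (S(Z) = (-45*Z + Z)/2 = (-44*Z)/2 = -22*Z)
K + S(424) = 4698 - 22*424 = 4698 - 9328 = -4630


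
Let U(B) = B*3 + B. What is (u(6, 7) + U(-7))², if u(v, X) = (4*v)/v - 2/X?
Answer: 28900/49 ≈ 589.80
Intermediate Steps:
u(v, X) = 4 - 2/X
U(B) = 4*B (U(B) = 3*B + B = 4*B)
(u(6, 7) + U(-7))² = ((4 - 2/7) + 4*(-7))² = ((4 - 2*⅐) - 28)² = ((4 - 2/7) - 28)² = (26/7 - 28)² = (-170/7)² = 28900/49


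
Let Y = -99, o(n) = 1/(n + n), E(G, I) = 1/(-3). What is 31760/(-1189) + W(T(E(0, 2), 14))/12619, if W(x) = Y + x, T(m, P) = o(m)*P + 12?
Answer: -400907852/15003991 ≈ -26.720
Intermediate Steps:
E(G, I) = -⅓
o(n) = 1/(2*n)
T(m, P) = 12 + P/(2*m) (T(m, P) = (1/(2*m))*P + 12 = P/(2*m) + 12 = 12 + P/(2*m))
W(x) = -99 + x
31760/(-1189) + W(T(E(0, 2), 14))/12619 = 31760/(-1189) + (-99 + (12 + (½)*14/(-⅓)))/12619 = 31760*(-1/1189) + (-99 + (12 + (½)*14*(-3)))*(1/12619) = -31760/1189 + (-99 + (12 - 21))*(1/12619) = -31760/1189 + (-99 - 9)*(1/12619) = -31760/1189 - 108*1/12619 = -31760/1189 - 108/12619 = -400907852/15003991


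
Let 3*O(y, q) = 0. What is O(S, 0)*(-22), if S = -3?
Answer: 0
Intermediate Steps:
O(y, q) = 0 (O(y, q) = (⅓)*0 = 0)
O(S, 0)*(-22) = 0*(-22) = 0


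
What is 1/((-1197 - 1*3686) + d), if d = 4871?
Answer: -1/12 ≈ -0.083333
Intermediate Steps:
1/((-1197 - 1*3686) + d) = 1/((-1197 - 1*3686) + 4871) = 1/((-1197 - 3686) + 4871) = 1/(-4883 + 4871) = 1/(-12) = -1/12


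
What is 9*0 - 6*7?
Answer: -42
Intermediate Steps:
9*0 - 6*7 = 0 - 42 = -42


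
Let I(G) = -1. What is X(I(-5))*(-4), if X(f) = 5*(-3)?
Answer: 60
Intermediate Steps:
X(f) = -15
X(I(-5))*(-4) = -15*(-4) = 60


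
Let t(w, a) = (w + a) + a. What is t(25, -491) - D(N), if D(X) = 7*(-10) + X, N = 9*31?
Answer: -1166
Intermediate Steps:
N = 279
t(w, a) = w + 2*a (t(w, a) = (a + w) + a = w + 2*a)
D(X) = -70 + X
t(25, -491) - D(N) = (25 + 2*(-491)) - (-70 + 279) = (25 - 982) - 1*209 = -957 - 209 = -1166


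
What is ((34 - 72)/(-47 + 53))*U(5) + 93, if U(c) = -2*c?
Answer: 469/3 ≈ 156.33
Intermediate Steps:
((34 - 72)/(-47 + 53))*U(5) + 93 = ((34 - 72)/(-47 + 53))*(-2*5) + 93 = -38/6*(-10) + 93 = -38*1/6*(-10) + 93 = -19/3*(-10) + 93 = 190/3 + 93 = 469/3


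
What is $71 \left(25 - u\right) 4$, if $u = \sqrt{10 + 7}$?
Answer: $7100 - 284 \sqrt{17} \approx 5929.0$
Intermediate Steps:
$u = \sqrt{17} \approx 4.1231$
$71 \left(25 - u\right) 4 = 71 \left(25 - \sqrt{17}\right) 4 = \left(1775 - 71 \sqrt{17}\right) 4 = 7100 - 284 \sqrt{17}$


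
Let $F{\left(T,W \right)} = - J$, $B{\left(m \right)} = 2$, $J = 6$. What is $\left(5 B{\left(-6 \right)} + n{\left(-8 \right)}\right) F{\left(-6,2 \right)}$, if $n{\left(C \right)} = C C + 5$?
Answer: $-474$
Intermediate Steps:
$n{\left(C \right)} = 5 + C^{2}$ ($n{\left(C \right)} = C^{2} + 5 = 5 + C^{2}$)
$F{\left(T,W \right)} = -6$ ($F{\left(T,W \right)} = \left(-1\right) 6 = -6$)
$\left(5 B{\left(-6 \right)} + n{\left(-8 \right)}\right) F{\left(-6,2 \right)} = \left(5 \cdot 2 + \left(5 + \left(-8\right)^{2}\right)\right) \left(-6\right) = \left(10 + \left(5 + 64\right)\right) \left(-6\right) = \left(10 + 69\right) \left(-6\right) = 79 \left(-6\right) = -474$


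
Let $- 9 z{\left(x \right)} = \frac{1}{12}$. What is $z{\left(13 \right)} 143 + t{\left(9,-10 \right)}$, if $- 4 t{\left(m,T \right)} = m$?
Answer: $- \frac{193}{54} \approx -3.5741$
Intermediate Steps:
$z{\left(x \right)} = - \frac{1}{108}$ ($z{\left(x \right)} = - \frac{1}{9 \cdot 12} = \left(- \frac{1}{9}\right) \frac{1}{12} = - \frac{1}{108}$)
$t{\left(m,T \right)} = - \frac{m}{4}$
$z{\left(13 \right)} 143 + t{\left(9,-10 \right)} = \left(- \frac{1}{108}\right) 143 - \frac{9}{4} = - \frac{143}{108} - \frac{9}{4} = - \frac{193}{54}$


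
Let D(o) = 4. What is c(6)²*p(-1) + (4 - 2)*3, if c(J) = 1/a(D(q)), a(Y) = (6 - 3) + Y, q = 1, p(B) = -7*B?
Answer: 43/7 ≈ 6.1429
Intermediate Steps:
a(Y) = 3 + Y
c(J) = ⅐ (c(J) = 1/(3 + 4) = 1/7 = ⅐)
c(6)²*p(-1) + (4 - 2)*3 = (⅐)²*(-7*(-1)) + (4 - 2)*3 = (1/49)*7 + 2*3 = ⅐ + 6 = 43/7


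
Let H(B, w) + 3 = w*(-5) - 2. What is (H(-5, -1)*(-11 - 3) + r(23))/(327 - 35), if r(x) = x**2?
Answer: 529/292 ≈ 1.8116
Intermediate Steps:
H(B, w) = -5 - 5*w (H(B, w) = -3 + (w*(-5) - 2) = -3 + (-5*w - 2) = -3 + (-2 - 5*w) = -5 - 5*w)
(H(-5, -1)*(-11 - 3) + r(23))/(327 - 35) = ((-5 - 5*(-1))*(-11 - 3) + 23**2)/(327 - 35) = ((-5 + 5)*(-14) + 529)/292 = (0*(-14) + 529)*(1/292) = (0 + 529)*(1/292) = 529*(1/292) = 529/292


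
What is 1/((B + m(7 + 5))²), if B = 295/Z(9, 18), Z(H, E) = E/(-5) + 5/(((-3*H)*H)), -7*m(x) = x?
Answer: 948208849/6562629668169 ≈ 0.00014449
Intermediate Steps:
m(x) = -x/7
Z(H, E) = -5/(3*H²) - E/5 (Z(H, E) = E*(-⅕) + 5/((-3*H²)) = -E/5 + 5*(-1/(3*H²)) = -E/5 - 5/(3*H²) = -5/(3*H²) - E/5)
B = -358425/4399 (B = 295/(-5/3/9² - ⅕*18) = 295/(-5/3*1/81 - 18/5) = 295/(-5/243 - 18/5) = 295/(-4399/1215) = 295*(-1215/4399) = -358425/4399 ≈ -81.479)
1/((B + m(7 + 5))²) = 1/((-358425/4399 - (7 + 5)/7)²) = 1/((-358425/4399 - ⅐*12)²) = 1/((-358425/4399 - 12/7)²) = 1/((-2561763/30793)²) = 1/(6562629668169/948208849) = 948208849/6562629668169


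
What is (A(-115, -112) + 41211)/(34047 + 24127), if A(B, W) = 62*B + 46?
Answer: 34127/58174 ≈ 0.58664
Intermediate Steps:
A(B, W) = 46 + 62*B
(A(-115, -112) + 41211)/(34047 + 24127) = ((46 + 62*(-115)) + 41211)/(34047 + 24127) = ((46 - 7130) + 41211)/58174 = (-7084 + 41211)*(1/58174) = 34127*(1/58174) = 34127/58174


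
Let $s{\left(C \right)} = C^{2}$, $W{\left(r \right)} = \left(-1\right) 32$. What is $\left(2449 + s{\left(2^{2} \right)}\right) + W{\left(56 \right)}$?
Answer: $2433$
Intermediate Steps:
$W{\left(r \right)} = -32$
$\left(2449 + s{\left(2^{2} \right)}\right) + W{\left(56 \right)} = \left(2449 + \left(2^{2}\right)^{2}\right) - 32 = \left(2449 + 4^{2}\right) - 32 = \left(2449 + 16\right) - 32 = 2465 - 32 = 2433$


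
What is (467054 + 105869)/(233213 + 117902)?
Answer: 572923/351115 ≈ 1.6317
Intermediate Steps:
(467054 + 105869)/(233213 + 117902) = 572923/351115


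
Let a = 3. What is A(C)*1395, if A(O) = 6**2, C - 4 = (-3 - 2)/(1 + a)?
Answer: 50220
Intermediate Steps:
C = 11/4 (C = 4 + (-3 - 2)/(1 + 3) = 4 - 5/4 = 11/4 ≈ 2.7500)
A(O) = 36
A(C)*1395 = 36*1395 = 50220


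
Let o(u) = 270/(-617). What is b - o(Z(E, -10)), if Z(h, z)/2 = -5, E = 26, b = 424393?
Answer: 261850751/617 ≈ 4.2439e+5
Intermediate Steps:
Z(h, z) = -10 (Z(h, z) = 2*(-5) = -10)
o(u) = -270/617 (o(u) = 270*(-1/617) = -270/617)
b - o(Z(E, -10)) = 424393 - 1*(-270/617) = 424393 + 270/617 = 261850751/617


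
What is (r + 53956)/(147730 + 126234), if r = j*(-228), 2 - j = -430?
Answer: -11135/68491 ≈ -0.16258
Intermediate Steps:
j = 432 (j = 2 - 1*(-430) = 2 + 430 = 432)
r = -98496 (r = 432*(-228) = -98496)
(r + 53956)/(147730 + 126234) = (-98496 + 53956)/(147730 + 126234) = -44540/273964 = -44540*1/273964 = -11135/68491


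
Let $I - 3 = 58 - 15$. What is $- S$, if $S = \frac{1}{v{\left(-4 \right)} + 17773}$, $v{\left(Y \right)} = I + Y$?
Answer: $- \frac{1}{17815} \approx -5.6132 \cdot 10^{-5}$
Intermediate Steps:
$I = 46$ ($I = 3 + \left(58 - 15\right) = 3 + 43 = 46$)
$v{\left(Y \right)} = 46 + Y$
$S = \frac{1}{17815}$ ($S = \frac{1}{\left(46 - 4\right) + 17773} = \frac{1}{42 + 17773} = \frac{1}{17815} \approx 5.6132 \cdot 10^{-5}$)
$- S = \left(-1\right) \frac{1}{17815} = - \frac{1}{17815}$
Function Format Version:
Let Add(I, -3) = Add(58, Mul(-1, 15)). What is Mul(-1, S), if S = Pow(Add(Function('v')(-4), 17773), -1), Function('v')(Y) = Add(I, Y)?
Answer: Rational(-1, 17815) ≈ -5.6132e-5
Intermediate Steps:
I = 46 (I = Add(3, Add(58, Mul(-1, 15))) = Add(3, Add(58, -15)) = Add(3, 43) = 46)
Function('v')(Y) = Add(46, Y)
S = Rational(1, 17815) (S = Pow(Add(Add(46, -4), 17773), -1) = Pow(Add(42, 17773), -1) = Pow(17815, -1) = Rational(1, 17815) ≈ 5.6132e-5)
Mul(-1, S) = Mul(-1, Rational(1, 17815)) = Rational(-1, 17815)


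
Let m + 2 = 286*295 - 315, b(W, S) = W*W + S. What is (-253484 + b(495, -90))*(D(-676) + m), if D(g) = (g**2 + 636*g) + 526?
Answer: -954230831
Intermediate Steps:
b(W, S) = S + W**2 (b(W, S) = W**2 + S = S + W**2)
m = 84053 (m = -2 + (286*295 - 315) = -2 + (84370 - 315) = -2 + 84055 = 84053)
D(g) = 526 + g**2 + 636*g
(-253484 + b(495, -90))*(D(-676) + m) = (-253484 + (-90 + 495**2))*((526 + (-676)**2 + 636*(-676)) + 84053) = (-253484 + (-90 + 245025))*((526 + 456976 - 429936) + 84053) = (-253484 + 244935)*(27566 + 84053) = -8549*111619 = -954230831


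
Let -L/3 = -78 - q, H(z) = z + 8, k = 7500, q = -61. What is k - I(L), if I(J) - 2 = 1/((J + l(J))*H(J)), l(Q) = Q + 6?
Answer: 47777255/6372 ≈ 7498.0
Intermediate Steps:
H(z) = 8 + z
l(Q) = 6 + Q
L = 51 (L = -3*(-78 - 1*(-61)) = -3*(-78 + 61) = -3*(-17) = 51)
I(J) = 2 + 1/((6 + 2*J)*(8 + J)) (I(J) = 2 + 1/((J + (6 + J))*(8 + J)) = 2 + 1/((6 + 2*J)*(8 + J)))
k - I(L) = 7500 - (97 + 4*51² + 44*51)/(2*(24 + 51² + 11*51)) = 7500 - (97 + 4*2601 + 2244)/(2*(24 + 2601 + 561)) = 7500 - (97 + 10404 + 2244)/(2*3186) = 7500 - 12745/(2*3186) = 7500 - 1*12745/6372 = 7500 - 12745/6372 = 47777255/6372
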